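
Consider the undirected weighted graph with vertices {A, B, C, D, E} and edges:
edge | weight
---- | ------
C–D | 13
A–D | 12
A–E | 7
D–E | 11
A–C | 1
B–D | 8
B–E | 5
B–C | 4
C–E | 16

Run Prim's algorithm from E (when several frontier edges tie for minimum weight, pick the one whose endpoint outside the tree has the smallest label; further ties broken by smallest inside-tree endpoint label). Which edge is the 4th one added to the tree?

Prim's algorithm from E:
Step 1: cheapest edge leaving the tree is B–E (5); add B.
Step 2: cheapest edge leaving the tree is B–C (4); add C.
Step 3: cheapest edge leaving the tree is A–C (1); add A.
Step 4: cheapest edge leaving the tree is B–D (8); add D.
The 4th edge added is B–D.

B-D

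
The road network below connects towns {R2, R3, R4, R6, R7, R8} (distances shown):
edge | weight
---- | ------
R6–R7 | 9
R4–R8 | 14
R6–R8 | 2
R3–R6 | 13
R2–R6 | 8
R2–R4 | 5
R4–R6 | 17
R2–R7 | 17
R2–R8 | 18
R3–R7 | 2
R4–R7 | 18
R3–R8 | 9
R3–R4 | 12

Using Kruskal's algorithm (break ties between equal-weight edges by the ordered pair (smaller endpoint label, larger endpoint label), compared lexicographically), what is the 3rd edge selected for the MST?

Kruskal: consider edges lightest-first.
R3–R7 (2): add. Components now {R8} {R4} {R2} {R3,R7} {R6}
R6–R8 (2): add. Components now {R6,R8} {R4} {R2} {R3,R7}
R2–R4 (5): add. Components now {R6,R8} {R2,R4} {R3,R7}
R2–R6 (8): add. Components now {R2,R4,R6,R8} {R3,R7}
R3–R8 (9): add. Components now {R2,R3,R4,R6,R7,R8}
The 3rd edge added is R2–R4.

R2-R4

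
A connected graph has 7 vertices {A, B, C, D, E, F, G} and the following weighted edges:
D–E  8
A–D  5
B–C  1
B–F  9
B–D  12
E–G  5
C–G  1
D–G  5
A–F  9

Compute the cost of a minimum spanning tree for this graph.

26

Prim's algorithm from B:
Step 1: frontier [B–C 1, B–F 9, B–D 12] → take B–C (1); add C.
Step 2: frontier [B–F 9, B–D 12, C–G 1] → take C–G (1); add G.
Step 3: frontier [B–F 9, B–D 12, D–G 5, E–G 5] → take D–G (5); add D.
Step 4: frontier [B–F 9, A–D 5, D–E 8, E–G 5] → take A–D (5); add A.
Step 5: frontier [A–F 9, B–F 9, D–E 8, E–G 5] → take E–G (5); add E.
Step 6: frontier [A–F 9, B–F 9] → take A–F (9); add F.
MST edges: B–C, C–G, D–G, A–D, E–G, A–F; total weight 1+1+5+5+5+9 = 26.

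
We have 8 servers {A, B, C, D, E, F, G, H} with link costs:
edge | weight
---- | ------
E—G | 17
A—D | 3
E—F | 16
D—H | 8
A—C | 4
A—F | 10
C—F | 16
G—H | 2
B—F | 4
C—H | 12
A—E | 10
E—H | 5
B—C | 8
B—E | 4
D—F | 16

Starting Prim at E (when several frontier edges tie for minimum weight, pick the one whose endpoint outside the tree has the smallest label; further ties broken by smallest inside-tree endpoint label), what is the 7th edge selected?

A-D

Prim, starting at E.
Step 1: cheapest edge leaving the tree is B—E (4); add B.
Step 2: cheapest edge leaving the tree is B—F (4); add F.
Step 3: cheapest edge leaving the tree is E—H (5); add H.
Step 4: cheapest edge leaving the tree is G—H (2); add G.
Step 5: cheapest edge leaving the tree is B—C (8); add C.
Step 6: cheapest edge leaving the tree is A—C (4); add A.
Step 7: cheapest edge leaving the tree is A—D (3); add D.
The 7th edge added is A—D.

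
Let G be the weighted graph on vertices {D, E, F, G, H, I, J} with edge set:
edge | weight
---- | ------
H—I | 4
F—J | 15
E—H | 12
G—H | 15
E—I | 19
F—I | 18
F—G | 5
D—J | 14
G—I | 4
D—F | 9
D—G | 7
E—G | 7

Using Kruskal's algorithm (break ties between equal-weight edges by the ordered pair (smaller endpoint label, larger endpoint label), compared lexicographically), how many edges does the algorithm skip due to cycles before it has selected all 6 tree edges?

Sort edges by weight, then run Kruskal:
G—I (4): add. Components now {D} {E} {F} {G,I} {H} {J}
H—I (4): add. Components now {D} {E} {F} {G,H,I} {J}
F—G (5): add. Components now {D} {E} {F,G,H,I} {J}
D—G (7): add. Components now {D,F,G,H,I} {E} {J}
E—G (7): add. Components now {D,E,F,G,H,I} {J}
D—F (9): skip — D and F already connected.
E—H (12): skip — E and H already connected.
D—J (14): add. Components now {D,E,F,G,H,I,J}
Edges rejected before the tree was complete: 2.

2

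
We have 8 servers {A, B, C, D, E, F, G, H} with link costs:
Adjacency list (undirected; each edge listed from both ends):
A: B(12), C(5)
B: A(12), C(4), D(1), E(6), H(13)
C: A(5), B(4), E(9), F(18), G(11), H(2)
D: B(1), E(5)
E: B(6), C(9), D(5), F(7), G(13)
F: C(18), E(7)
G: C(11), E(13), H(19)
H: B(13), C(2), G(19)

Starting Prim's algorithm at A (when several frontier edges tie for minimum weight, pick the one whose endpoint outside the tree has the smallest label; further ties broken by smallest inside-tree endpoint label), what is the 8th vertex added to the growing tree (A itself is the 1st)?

Grow the tree from A using Prim:
Step 1: cheapest edge leaving the tree is A C (5); add C.
Step 2: cheapest edge leaving the tree is C H (2); add H.
Step 3: cheapest edge leaving the tree is B C (4); add B.
Step 4: cheapest edge leaving the tree is B D (1); add D.
Step 5: cheapest edge leaving the tree is D E (5); add E.
Step 6: cheapest edge leaving the tree is E F (7); add F.
Step 7: cheapest edge leaving the tree is C G (11); add G.
Vertex order: A, C, H, B, D, E, F, G. The 8th vertex is G.

G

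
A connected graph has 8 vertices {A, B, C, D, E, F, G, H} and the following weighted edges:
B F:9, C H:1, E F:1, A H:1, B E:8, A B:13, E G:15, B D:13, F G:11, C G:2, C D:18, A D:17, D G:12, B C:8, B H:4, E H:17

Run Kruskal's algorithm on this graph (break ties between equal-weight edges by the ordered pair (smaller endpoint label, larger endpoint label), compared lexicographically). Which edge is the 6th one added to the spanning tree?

B-E

Sort edges by weight, then run Kruskal:
A H (1): add — endpoints in different components.
C H (1): add — endpoints in different components.
E F (1): add — endpoints in different components.
C G (2): add — endpoints in different components.
B H (4): add — endpoints in different components.
B C (8): skip — B and C already connected.
B E (8): add — endpoints in different components.
B F (9): skip — B and F already connected.
F G (11): skip — F and G already connected.
D G (12): add — endpoints in different components.
The 6th edge added is B E.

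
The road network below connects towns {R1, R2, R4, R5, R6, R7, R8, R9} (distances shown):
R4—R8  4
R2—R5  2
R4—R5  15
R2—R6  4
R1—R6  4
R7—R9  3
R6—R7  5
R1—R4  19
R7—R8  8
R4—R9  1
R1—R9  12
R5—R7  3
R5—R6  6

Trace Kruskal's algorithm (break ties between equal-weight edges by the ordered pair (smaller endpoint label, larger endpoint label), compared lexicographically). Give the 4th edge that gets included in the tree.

R7-R9

Sort edges by weight, then run Kruskal:
R4—R9 (1): add — endpoints in different components.
R2—R5 (2): add — endpoints in different components.
R5—R7 (3): add — endpoints in different components.
R7—R9 (3): add — endpoints in different components.
R1—R6 (4): add — endpoints in different components.
R2—R6 (4): add — endpoints in different components.
R4—R8 (4): add — endpoints in different components.
The 4th edge added is R7—R9.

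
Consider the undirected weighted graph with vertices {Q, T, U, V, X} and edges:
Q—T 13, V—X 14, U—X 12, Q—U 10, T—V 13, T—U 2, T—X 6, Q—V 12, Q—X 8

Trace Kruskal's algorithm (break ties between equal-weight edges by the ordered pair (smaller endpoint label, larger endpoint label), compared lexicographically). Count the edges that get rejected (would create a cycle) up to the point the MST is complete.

Sort edges by weight, then run Kruskal:
T—U (2): add — endpoints in different components.
T—X (6): add — endpoints in different components.
Q—X (8): add — endpoints in different components.
Q—U (10): skip — U and Q already connected.
Q—V (12): add — endpoints in different components.
Edges rejected before the tree was complete: 1.

1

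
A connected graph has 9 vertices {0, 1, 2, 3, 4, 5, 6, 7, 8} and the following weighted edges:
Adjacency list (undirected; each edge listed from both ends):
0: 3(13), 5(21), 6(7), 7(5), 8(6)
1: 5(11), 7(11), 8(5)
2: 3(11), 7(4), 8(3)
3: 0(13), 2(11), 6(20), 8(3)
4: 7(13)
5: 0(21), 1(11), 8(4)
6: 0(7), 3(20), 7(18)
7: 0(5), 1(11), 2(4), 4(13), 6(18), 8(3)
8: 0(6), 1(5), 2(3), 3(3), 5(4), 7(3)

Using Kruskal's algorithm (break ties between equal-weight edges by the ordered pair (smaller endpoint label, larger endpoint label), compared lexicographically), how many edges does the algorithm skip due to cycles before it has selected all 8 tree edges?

6

Kruskal: consider edges lightest-first.
2-8 (3): add — endpoints in different components.
3-8 (3): add — endpoints in different components.
7-8 (3): add — endpoints in different components.
2-7 (4): skip — 2 and 7 already connected.
5-8 (4): add — endpoints in different components.
0-7 (5): add — endpoints in different components.
1-8 (5): add — endpoints in different components.
0-8 (6): skip — 0 and 8 already connected.
0-6 (7): add — endpoints in different components.
1-5 (11): skip — 1 and 5 already connected.
1-7 (11): skip — 1 and 7 already connected.
2-3 (11): skip — 2 and 3 already connected.
0-3 (13): skip — 0 and 3 already connected.
4-7 (13): add — endpoints in different components.
Edges rejected before the tree was complete: 6.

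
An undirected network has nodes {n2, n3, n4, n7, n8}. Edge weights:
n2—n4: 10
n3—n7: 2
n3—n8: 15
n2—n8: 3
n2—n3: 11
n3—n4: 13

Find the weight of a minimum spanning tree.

Sort edges by weight, then run Kruskal:
n3—n7 (2): add — endpoints in different components.
n2—n8 (3): add — endpoints in different components.
n2—n4 (10): add — endpoints in different components.
n2—n3 (11): add — endpoints in different components.
MST edges: n3—n7, n2—n8, n2—n4, n2—n3; total weight 2+3+10+11 = 26.

26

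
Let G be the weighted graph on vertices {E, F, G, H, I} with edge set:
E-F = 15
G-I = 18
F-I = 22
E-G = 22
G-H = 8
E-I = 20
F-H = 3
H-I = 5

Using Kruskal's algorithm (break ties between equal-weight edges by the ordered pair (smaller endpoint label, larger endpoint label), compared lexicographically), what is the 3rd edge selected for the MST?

Kruskal's algorithm — process edges by increasing weight (ties by edge label):
F-H (3): add. Components now {E} {F,H} {G} {I}
H-I (5): add. Components now {E} {F,H,I} {G}
G-H (8): add. Components now {E} {F,G,H,I}
E-F (15): add. Components now {E,F,G,H,I}
The 3rd edge added is G-H.

G-H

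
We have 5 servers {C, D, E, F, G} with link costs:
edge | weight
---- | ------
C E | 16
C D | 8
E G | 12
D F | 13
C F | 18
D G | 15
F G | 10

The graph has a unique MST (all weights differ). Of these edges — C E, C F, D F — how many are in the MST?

1

Kruskal: consider edges lightest-first.
C D (8): add. Components now {C,D} {E} {F} {G}
F G (10): add. Components now {C,D} {E} {F,G}
E G (12): add. Components now {C,D} {E,F,G}
D F (13): add. Components now {C,D,E,F,G}
MST edge set: {C D, F G, E G, D F}.
Of the listed edges, {D F} are in the MST → 1.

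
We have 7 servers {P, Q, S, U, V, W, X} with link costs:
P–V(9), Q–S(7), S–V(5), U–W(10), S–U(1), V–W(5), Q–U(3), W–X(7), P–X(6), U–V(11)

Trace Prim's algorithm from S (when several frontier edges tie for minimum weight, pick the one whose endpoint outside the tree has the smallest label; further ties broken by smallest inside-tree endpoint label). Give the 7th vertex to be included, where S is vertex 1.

P

Prim, starting at S.
Step 1: frontier [S–U 1, S–V 5, Q–S 7] → take S–U (1); add U.
Step 2: frontier [S–V 5, Q–S 7, Q–U 3, U–W 10, U–V 11] → take Q–U (3); add Q.
Step 3: frontier [S–V 5, U–W 10, U–V 11] → take S–V (5); add V.
Step 4: frontier [U–W 10, V–W 5, P–V 9] → take V–W (5); add W.
Step 5: frontier [P–V 9, W–X 7] → take W–X (7); add X.
Step 6: frontier [P–V 9, P–X 6] → take P–X (6); add P.
Vertex order: S, U, Q, V, W, X, P. The 7th vertex is P.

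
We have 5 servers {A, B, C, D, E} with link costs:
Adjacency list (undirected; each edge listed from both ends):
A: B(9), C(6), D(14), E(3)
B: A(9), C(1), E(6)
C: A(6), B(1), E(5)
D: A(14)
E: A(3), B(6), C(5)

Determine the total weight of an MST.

23

Sort edges by weight, then run Kruskal:
B-C (1): add. Components now {A} {B,C} {D} {E}
A-E (3): add. Components now {A,E} {B,C} {D}
C-E (5): add. Components now {A,B,C,E} {D}
A-C (6): skip — A and C already connected.
B-E (6): skip — B and E already connected.
A-B (9): skip — A and B already connected.
A-D (14): add. Components now {A,B,C,D,E}
MST edges: B-C, A-E, C-E, A-D; total weight 1+3+5+14 = 23.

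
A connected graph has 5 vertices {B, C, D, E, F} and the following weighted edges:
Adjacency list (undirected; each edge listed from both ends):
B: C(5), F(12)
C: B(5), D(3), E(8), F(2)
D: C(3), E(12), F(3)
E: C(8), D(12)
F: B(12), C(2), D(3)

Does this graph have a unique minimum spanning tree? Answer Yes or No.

Sort edges by weight, then run Kruskal:
C F (2): add. Components now {B} {C,F} {D} {E}
C D (3): add. Components now {B} {C,D,F} {E}
D F (3): skip — D and F already connected.
B C (5): add. Components now {B,C,D,F} {E}
C E (8): add. Components now {B,C,D,E,F}
Non-tree edge D F has weight 3, equal to the heaviest edge on its tree cycle — swapping gives another MST of the same weight. Not unique.

No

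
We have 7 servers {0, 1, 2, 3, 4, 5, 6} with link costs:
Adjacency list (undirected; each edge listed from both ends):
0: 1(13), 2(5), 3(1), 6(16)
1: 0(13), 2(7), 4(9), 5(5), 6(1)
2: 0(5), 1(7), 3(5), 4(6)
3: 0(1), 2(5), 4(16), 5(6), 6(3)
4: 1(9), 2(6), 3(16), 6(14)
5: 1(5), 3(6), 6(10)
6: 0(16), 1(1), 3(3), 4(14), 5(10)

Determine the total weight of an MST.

21

Sort edges by weight, then run Kruskal:
0—3 (1): add. Components now {0,3} {1} {2} {4} {5} {6}
1—6 (1): add. Components now {0,3} {1,6} {2} {4} {5}
3—6 (3): add. Components now {0,1,3,6} {2} {4} {5}
0—2 (5): add. Components now {0,1,2,3,6} {4} {5}
1—5 (5): add. Components now {0,1,2,3,5,6} {4}
2—3 (5): skip — 2 and 3 already connected.
2—4 (6): add. Components now {0,1,2,3,4,5,6}
MST edges: 0—3, 1—6, 3—6, 0—2, 1—5, 2—4; total weight 1+1+3+5+5+6 = 21.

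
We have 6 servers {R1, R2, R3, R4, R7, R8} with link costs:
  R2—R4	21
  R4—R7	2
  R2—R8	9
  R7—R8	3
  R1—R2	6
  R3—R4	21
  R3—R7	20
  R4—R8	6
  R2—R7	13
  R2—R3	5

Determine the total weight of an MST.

25

Sort edges by weight, then run Kruskal:
R4—R7 (2): add. Components now {R4,R7} {R3} {R8} {R2} {R1}
R7—R8 (3): add. Components now {R4,R7,R8} {R3} {R2} {R1}
R2—R3 (5): add. Components now {R4,R7,R8} {R2,R3} {R1}
R1—R2 (6): add. Components now {R4,R7,R8} {R1,R2,R3}
R4—R8 (6): skip — R8 and R4 already connected.
R2—R8 (9): add. Components now {R1,R2,R3,R4,R7,R8}
MST edges: R4—R7, R7—R8, R2—R3, R1—R2, R2—R8; total weight 2+3+5+6+9 = 25.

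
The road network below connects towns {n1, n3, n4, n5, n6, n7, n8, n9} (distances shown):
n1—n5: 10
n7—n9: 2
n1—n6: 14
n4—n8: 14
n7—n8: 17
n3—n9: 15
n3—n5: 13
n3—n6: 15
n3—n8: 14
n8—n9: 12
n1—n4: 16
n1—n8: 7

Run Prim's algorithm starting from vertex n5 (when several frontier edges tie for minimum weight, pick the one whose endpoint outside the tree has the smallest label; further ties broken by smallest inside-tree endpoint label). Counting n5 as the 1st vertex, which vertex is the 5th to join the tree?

Prim, starting at n5.
Step 1: frontier [n1—n5 10, n3—n5 13] → take n1—n5 (10); add n1.
Step 2: frontier [n1—n8 7, n1—n6 14, n1—n4 16, n3—n5 13] → take n1—n8 (7); add n8.
Step 3: frontier [n1—n6 14, n1—n4 16, n3—n5 13, n8—n9 12, n3—n8 14, n4—n8 14, n7—n8 17] → take n8—n9 (12); add n9.
Step 4: frontier [n1—n6 14, n1—n4 16, n3—n5 13, n3—n8 14, n4—n8 14, n7—n8 17, n7—n9 2, n3—n9 15] → take n7—n9 (2); add n7.
Step 5: frontier [n1—n6 14, n1—n4 16, n3—n5 13, n3—n8 14, n4—n8 14, n3—n9 15] → take n3—n5 (13); add n3.
Step 6: frontier [n1—n6 14, n1—n4 16, n3—n6 15, n4—n8 14] → take n4—n8 (14); add n4.
Step 7: frontier [n1—n6 14, n3—n6 15] → take n1—n6 (14); add n6.
Vertex order: n5, n1, n8, n9, n7, n3, n4, n6. The 5th vertex is n7.

n7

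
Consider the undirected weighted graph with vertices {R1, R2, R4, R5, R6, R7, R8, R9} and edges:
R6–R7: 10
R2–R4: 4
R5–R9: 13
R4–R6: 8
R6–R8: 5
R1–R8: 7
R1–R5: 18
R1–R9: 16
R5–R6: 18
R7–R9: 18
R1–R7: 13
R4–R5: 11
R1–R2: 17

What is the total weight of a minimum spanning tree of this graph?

Prim, starting at R8.
Step 1: cheapest edge leaving the tree is R6–R8 (5); add R6.
Step 2: cheapest edge leaving the tree is R1–R8 (7); add R1.
Step 3: cheapest edge leaving the tree is R4–R6 (8); add R4.
Step 4: cheapest edge leaving the tree is R2–R4 (4); add R2.
Step 5: cheapest edge leaving the tree is R6–R7 (10); add R7.
Step 6: cheapest edge leaving the tree is R4–R5 (11); add R5.
Step 7: cheapest edge leaving the tree is R5–R9 (13); add R9.
MST edges: R6–R8, R1–R8, R4–R6, R2–R4, R6–R7, R4–R5, R5–R9; total weight 5+7+8+4+10+11+13 = 58.

58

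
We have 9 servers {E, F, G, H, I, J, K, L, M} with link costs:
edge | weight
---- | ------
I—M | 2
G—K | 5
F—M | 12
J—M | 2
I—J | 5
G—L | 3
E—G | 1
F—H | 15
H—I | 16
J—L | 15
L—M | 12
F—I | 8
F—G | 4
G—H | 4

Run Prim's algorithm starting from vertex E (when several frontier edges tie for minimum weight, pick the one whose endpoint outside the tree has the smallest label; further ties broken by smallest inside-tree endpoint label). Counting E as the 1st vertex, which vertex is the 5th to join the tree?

Prim's algorithm from E:
Step 1: frontier [E—G 1] → take E—G (1); add G.
Step 2: frontier [G—L 3, F—G 4, G—H 4, G—K 5] → take G—L (3); add L.
Step 3: frontier [F—G 4, G—H 4, G—K 5, L—M 12, J—L 15] → take F—G (4); add F.
Step 4: frontier [F—I 8, F—M 12, F—H 15, G—H 4, G—K 5, L—M 12, J—L 15] → take G—H (4); add H.
Step 5: frontier [F—I 8, F—M 12, G—K 5, H—I 16, L—M 12, J—L 15] → take G—K (5); add K.
Step 6: frontier [F—I 8, F—M 12, H—I 16, L—M 12, J—L 15] → take F—I (8); add I.
Step 7: frontier [F—M 12, I—M 2, I—J 5, L—M 12, J—L 15] → take I—M (2); add M.
Step 8: frontier [I—J 5, J—L 15, J—M 2] → take J—M (2); add J.
Vertex order: E, G, L, F, H, K, I, M, J. The 5th vertex is H.

H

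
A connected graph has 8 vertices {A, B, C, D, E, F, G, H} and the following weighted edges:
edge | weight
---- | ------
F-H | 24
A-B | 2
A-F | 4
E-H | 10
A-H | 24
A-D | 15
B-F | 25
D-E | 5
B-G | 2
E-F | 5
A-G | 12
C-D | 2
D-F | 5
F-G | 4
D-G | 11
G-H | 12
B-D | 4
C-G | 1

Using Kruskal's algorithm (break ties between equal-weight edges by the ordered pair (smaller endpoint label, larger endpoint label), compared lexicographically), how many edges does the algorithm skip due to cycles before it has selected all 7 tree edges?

4

Kruskal's algorithm — process edges by increasing weight (ties by edge label):
C-G (1): add — endpoints in different components.
A-B (2): add — endpoints in different components.
B-G (2): add — endpoints in different components.
C-D (2): add — endpoints in different components.
A-F (4): add — endpoints in different components.
B-D (4): skip — B and D already connected.
F-G (4): skip — F and G already connected.
D-E (5): add — endpoints in different components.
D-F (5): skip — D and F already connected.
E-F (5): skip — E and F already connected.
E-H (10): add — endpoints in different components.
Edges rejected before the tree was complete: 4.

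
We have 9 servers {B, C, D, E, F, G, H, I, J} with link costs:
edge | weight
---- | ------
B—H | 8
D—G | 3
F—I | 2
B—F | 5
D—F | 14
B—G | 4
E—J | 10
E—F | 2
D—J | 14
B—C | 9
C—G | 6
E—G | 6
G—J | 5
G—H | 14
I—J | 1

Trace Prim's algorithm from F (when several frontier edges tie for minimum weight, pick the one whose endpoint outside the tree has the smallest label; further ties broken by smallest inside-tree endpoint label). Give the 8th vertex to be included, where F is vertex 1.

C

Grow the tree from F using Prim:
Step 1: cheapest edge leaving the tree is E—F (2); add E.
Step 2: cheapest edge leaving the tree is F—I (2); add I.
Step 3: cheapest edge leaving the tree is I—J (1); add J.
Step 4: cheapest edge leaving the tree is B—F (5); add B.
Step 5: cheapest edge leaving the tree is B—G (4); add G.
Step 6: cheapest edge leaving the tree is D—G (3); add D.
Step 7: cheapest edge leaving the tree is C—G (6); add C.
Step 8: cheapest edge leaving the tree is B—H (8); add H.
Vertex order: F, E, I, J, B, G, D, C, H. The 8th vertex is C.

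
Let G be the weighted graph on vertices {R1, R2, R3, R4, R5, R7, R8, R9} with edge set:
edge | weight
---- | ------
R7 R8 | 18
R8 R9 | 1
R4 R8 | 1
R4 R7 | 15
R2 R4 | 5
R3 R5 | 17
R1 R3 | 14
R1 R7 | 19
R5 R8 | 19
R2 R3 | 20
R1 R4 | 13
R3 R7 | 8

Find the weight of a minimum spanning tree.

59

Sort edges by weight, then run Kruskal:
R4 R8 (1): add — endpoints in different components.
R8 R9 (1): add — endpoints in different components.
R2 R4 (5): add — endpoints in different components.
R3 R7 (8): add — endpoints in different components.
R1 R4 (13): add — endpoints in different components.
R1 R3 (14): add — endpoints in different components.
R4 R7 (15): skip — R4 and R7 already connected.
R3 R5 (17): add — endpoints in different components.
MST edges: R4 R8, R8 R9, R2 R4, R3 R7, R1 R4, R1 R3, R3 R5; total weight 1+1+5+8+13+14+17 = 59.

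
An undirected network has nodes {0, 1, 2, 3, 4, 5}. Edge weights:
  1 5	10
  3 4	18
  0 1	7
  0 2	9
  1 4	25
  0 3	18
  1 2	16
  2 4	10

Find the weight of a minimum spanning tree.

Prim's algorithm from 0:
Step 1: frontier [0 1 7, 0 2 9, 0 3 18] → take 0 1 (7); add 1.
Step 2: frontier [0 2 9, 0 3 18, 1 5 10, 1 2 16, 1 4 25] → take 0 2 (9); add 2.
Step 3: frontier [0 3 18, 1 5 10, 1 4 25, 2 4 10] → take 2 4 (10); add 4.
Step 4: frontier [0 3 18, 1 5 10, 3 4 18] → take 1 5 (10); add 5.
Step 5: frontier [0 3 18, 3 4 18] → take 0 3 (18); add 3.
MST edges: 0 1, 0 2, 2 4, 1 5, 0 3; total weight 7+9+10+10+18 = 54.

54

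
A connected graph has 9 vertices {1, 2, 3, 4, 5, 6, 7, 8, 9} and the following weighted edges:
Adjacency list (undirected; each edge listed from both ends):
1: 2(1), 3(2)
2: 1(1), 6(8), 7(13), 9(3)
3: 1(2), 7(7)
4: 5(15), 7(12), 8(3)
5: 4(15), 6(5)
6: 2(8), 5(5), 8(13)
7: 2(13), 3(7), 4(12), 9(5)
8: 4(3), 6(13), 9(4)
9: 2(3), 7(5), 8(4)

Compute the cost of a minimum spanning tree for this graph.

31

Grow the tree from 4 using Prim:
Step 1: frontier [4 8 3, 4 7 12, 4 5 15] → take 4 8 (3); add 8.
Step 2: frontier [4 7 12, 4 5 15, 8 9 4, 6 8 13] → take 8 9 (4); add 9.
Step 3: frontier [4 7 12, 4 5 15, 6 8 13, 2 9 3, 7 9 5] → take 2 9 (3); add 2.
Step 4: frontier [1 2 1, 2 6 8, 2 7 13, 4 7 12, 4 5 15, 6 8 13, 7 9 5] → take 1 2 (1); add 1.
Step 5: frontier [1 3 2, 2 6 8, 2 7 13, 4 7 12, 4 5 15, 6 8 13, 7 9 5] → take 1 3 (2); add 3.
Step 6: frontier [2 6 8, 2 7 13, 3 7 7, 4 7 12, 4 5 15, 6 8 13, 7 9 5] → take 7 9 (5); add 7.
Step 7: frontier [2 6 8, 4 5 15, 6 8 13] → take 2 6 (8); add 6.
Step 8: frontier [4 5 15, 5 6 5] → take 5 6 (5); add 5.
MST edges: 4 8, 8 9, 2 9, 1 2, 1 3, 7 9, 2 6, 5 6; total weight 3+4+3+1+2+5+8+5 = 31.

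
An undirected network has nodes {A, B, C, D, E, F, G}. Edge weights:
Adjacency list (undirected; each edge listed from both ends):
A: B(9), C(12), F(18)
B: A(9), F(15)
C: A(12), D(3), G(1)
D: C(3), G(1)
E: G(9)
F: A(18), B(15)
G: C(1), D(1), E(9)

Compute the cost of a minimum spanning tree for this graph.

Grow the tree from F using Prim:
Step 1: cheapest edge leaving the tree is B F (15); add B.
Step 2: cheapest edge leaving the tree is A B (9); add A.
Step 3: cheapest edge leaving the tree is A C (12); add C.
Step 4: cheapest edge leaving the tree is C G (1); add G.
Step 5: cheapest edge leaving the tree is D G (1); add D.
Step 6: cheapest edge leaving the tree is E G (9); add E.
MST edges: B F, A B, A C, C G, D G, E G; total weight 15+9+12+1+1+9 = 47.

47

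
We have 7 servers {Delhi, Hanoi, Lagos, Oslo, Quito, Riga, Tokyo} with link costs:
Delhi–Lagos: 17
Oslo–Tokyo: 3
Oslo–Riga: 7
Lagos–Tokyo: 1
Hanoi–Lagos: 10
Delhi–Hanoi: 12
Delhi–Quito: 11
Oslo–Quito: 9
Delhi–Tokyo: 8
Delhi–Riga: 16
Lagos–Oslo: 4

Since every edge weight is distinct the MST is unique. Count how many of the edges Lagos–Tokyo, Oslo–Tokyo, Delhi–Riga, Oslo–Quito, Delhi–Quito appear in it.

Sort edges by weight, then run Kruskal:
Lagos–Tokyo (1): add. Components now {Lagos,Tokyo} {Oslo} {Hanoi} {Quito} {Delhi} {Riga}
Oslo–Tokyo (3): add. Components now {Lagos,Oslo,Tokyo} {Hanoi} {Quito} {Delhi} {Riga}
Lagos–Oslo (4): skip — Oslo and Lagos already connected.
Oslo–Riga (7): add. Components now {Lagos,Oslo,Riga,Tokyo} {Hanoi} {Quito} {Delhi}
Delhi–Tokyo (8): add. Components now {Delhi,Lagos,Oslo,Riga,Tokyo} {Hanoi} {Quito}
Oslo–Quito (9): add. Components now {Delhi,Lagos,Oslo,Quito,Riga,Tokyo} {Hanoi}
Hanoi–Lagos (10): add. Components now {Delhi,Hanoi,Lagos,Oslo,Quito,Riga,Tokyo}
MST edge set: {Lagos–Tokyo, Oslo–Tokyo, Oslo–Riga, Delhi–Tokyo, Oslo–Quito, Hanoi–Lagos}.
Of the listed edges, {Lagos–Tokyo, Oslo–Tokyo, Oslo–Quito} are in the MST → 3.

3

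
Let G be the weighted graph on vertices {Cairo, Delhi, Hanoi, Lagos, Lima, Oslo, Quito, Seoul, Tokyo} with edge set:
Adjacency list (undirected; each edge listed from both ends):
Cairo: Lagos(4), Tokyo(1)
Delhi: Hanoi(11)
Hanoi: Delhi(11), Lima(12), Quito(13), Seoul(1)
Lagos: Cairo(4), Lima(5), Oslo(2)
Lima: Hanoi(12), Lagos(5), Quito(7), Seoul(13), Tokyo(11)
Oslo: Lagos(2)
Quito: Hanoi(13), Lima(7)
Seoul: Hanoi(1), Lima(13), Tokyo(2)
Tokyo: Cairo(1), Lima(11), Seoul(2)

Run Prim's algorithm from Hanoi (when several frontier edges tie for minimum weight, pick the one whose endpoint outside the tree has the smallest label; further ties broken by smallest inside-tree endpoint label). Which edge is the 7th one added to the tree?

Prim, starting at Hanoi.
Step 1: frontier [Hanoi—Seoul 1, Delhi—Hanoi 11, Hanoi—Lima 12, Hanoi—Quito 13] → take Hanoi—Seoul (1); add Seoul.
Step 2: frontier [Delhi—Hanoi 11, Hanoi—Lima 12, Hanoi—Quito 13, Seoul—Tokyo 2, Lima—Seoul 13] → take Seoul—Tokyo (2); add Tokyo.
Step 3: frontier [Delhi—Hanoi 11, Hanoi—Lima 12, Hanoi—Quito 13, Lima—Seoul 13, Cairo—Tokyo 1, Lima—Tokyo 11] → take Cairo—Tokyo (1); add Cairo.
Step 4: frontier [Cairo—Lagos 4, Delhi—Hanoi 11, Hanoi—Lima 12, Hanoi—Quito 13, Lima—Seoul 13, Lima—Tokyo 11] → take Cairo—Lagos (4); add Lagos.
Step 5: frontier [Delhi—Hanoi 11, Hanoi—Lima 12, Hanoi—Quito 13, Lagos—Oslo 2, Lagos—Lima 5, Lima—Seoul 13, Lima—Tokyo 11] → take Lagos—Oslo (2); add Oslo.
Step 6: frontier [Delhi—Hanoi 11, Hanoi—Lima 12, Hanoi—Quito 13, Lagos—Lima 5, Lima—Seoul 13, Lima—Tokyo 11] → take Lagos—Lima (5); add Lima.
Step 7: frontier [Delhi—Hanoi 11, Hanoi—Quito 13, Lima—Quito 7] → take Lima—Quito (7); add Quito.
Step 8: frontier [Delhi—Hanoi 11] → take Delhi—Hanoi (11); add Delhi.
The 7th edge added is Lima—Quito.

Lima-Quito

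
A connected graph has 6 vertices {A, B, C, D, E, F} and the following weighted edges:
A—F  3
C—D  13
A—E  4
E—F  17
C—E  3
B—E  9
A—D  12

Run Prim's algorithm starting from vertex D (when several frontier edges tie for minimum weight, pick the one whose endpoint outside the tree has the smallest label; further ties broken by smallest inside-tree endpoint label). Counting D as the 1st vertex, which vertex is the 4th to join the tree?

E

Prim, starting at D.
Step 1: cheapest edge leaving the tree is A—D (12); add A.
Step 2: cheapest edge leaving the tree is A—F (3); add F.
Step 3: cheapest edge leaving the tree is A—E (4); add E.
Step 4: cheapest edge leaving the tree is C—E (3); add C.
Step 5: cheapest edge leaving the tree is B—E (9); add B.
Vertex order: D, A, F, E, C, B. The 4th vertex is E.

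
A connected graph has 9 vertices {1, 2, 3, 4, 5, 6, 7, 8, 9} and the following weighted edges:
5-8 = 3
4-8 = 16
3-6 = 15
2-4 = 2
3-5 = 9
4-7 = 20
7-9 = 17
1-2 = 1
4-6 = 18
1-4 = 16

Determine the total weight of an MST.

Kruskal's algorithm — process edges by increasing weight (ties by edge label):
1-2 (1): add — endpoints in different components.
2-4 (2): add — endpoints in different components.
5-8 (3): add — endpoints in different components.
3-5 (9): add — endpoints in different components.
3-6 (15): add — endpoints in different components.
1-4 (16): skip — 1 and 4 already connected.
4-8 (16): add — endpoints in different components.
7-9 (17): add — endpoints in different components.
4-6 (18): skip — 4 and 6 already connected.
4-7 (20): add — endpoints in different components.
MST edges: 1-2, 2-4, 5-8, 3-5, 3-6, 4-8, 7-9, 4-7; total weight 1+2+3+9+15+16+17+20 = 83.

83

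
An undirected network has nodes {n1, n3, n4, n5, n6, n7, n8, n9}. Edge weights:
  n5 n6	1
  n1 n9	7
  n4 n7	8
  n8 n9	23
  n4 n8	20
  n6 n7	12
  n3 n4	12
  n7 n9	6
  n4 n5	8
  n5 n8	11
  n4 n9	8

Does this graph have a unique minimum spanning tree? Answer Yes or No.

Sort edges by weight, then run Kruskal:
n5 n6 (1): add — endpoints in different components.
n7 n9 (6): add — endpoints in different components.
n1 n9 (7): add — endpoints in different components.
n4 n5 (8): add — endpoints in different components.
n4 n7 (8): add — endpoints in different components.
n4 n9 (8): skip — n4 and n9 already connected.
n5 n8 (11): add — endpoints in different components.
n3 n4 (12): add — endpoints in different components.
Non-tree edge n4 n9 has weight 8, equal to the heaviest edge on its tree cycle — swapping gives another MST of the same weight. Not unique.

No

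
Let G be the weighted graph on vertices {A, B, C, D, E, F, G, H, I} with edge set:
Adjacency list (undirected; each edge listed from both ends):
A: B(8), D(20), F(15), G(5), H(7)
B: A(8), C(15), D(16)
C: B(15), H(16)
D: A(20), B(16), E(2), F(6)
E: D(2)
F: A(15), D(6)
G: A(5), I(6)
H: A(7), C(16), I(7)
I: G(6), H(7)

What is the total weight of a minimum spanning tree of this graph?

64

Kruskal: consider edges lightest-first.
D—E (2): add — endpoints in different components.
A—G (5): add — endpoints in different components.
D—F (6): add — endpoints in different components.
G—I (6): add — endpoints in different components.
A—H (7): add — endpoints in different components.
H—I (7): skip — H and I already connected.
A—B (8): add — endpoints in different components.
A—F (15): add — endpoints in different components.
B—C (15): add — endpoints in different components.
MST edges: D—E, A—G, D—F, G—I, A—H, A—B, A—F, B—C; total weight 2+5+6+6+7+8+15+15 = 64.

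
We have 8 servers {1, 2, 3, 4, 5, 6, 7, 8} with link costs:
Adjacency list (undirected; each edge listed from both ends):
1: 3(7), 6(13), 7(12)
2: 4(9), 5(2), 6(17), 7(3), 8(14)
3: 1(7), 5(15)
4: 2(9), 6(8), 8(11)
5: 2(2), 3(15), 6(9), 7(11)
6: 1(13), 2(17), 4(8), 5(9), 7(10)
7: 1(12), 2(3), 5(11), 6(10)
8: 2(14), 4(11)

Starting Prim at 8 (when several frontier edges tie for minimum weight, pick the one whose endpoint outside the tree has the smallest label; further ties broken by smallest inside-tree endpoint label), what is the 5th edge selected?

Prim's algorithm from 8:
Step 1: frontier [4-8 11, 2-8 14] → take 4-8 (11); add 4.
Step 2: frontier [4-6 8, 2-4 9, 2-8 14] → take 4-6 (8); add 6.
Step 3: frontier [2-4 9, 5-6 9, 6-7 10, 1-6 13, 2-6 17, 2-8 14] → take 2-4 (9); add 2.
Step 4: frontier [2-5 2, 2-7 3, 5-6 9, 6-7 10, 1-6 13] → take 2-5 (2); add 5.
Step 5: frontier [2-7 3, 5-7 11, 3-5 15, 6-7 10, 1-6 13] → take 2-7 (3); add 7.
Step 6: frontier [3-5 15, 1-6 13, 1-7 12] → take 1-7 (12); add 1.
Step 7: frontier [1-3 7, 3-5 15] → take 1-3 (7); add 3.
The 5th edge added is 2-7.

2-7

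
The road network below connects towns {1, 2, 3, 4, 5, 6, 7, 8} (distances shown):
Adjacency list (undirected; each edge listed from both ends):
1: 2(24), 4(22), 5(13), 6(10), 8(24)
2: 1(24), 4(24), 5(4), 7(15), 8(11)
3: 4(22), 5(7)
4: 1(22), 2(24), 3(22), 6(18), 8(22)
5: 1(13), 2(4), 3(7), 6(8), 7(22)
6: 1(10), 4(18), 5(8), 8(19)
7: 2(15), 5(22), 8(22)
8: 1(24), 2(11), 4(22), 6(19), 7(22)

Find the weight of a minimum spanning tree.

73

Kruskal's algorithm — process edges by increasing weight (ties by edge label):
2-5 (4): add — endpoints in different components.
3-5 (7): add — endpoints in different components.
5-6 (8): add — endpoints in different components.
1-6 (10): add — endpoints in different components.
2-8 (11): add — endpoints in different components.
1-5 (13): skip — 1 and 5 already connected.
2-7 (15): add — endpoints in different components.
4-6 (18): add — endpoints in different components.
MST edges: 2-5, 3-5, 5-6, 1-6, 2-8, 2-7, 4-6; total weight 4+7+8+10+11+15+18 = 73.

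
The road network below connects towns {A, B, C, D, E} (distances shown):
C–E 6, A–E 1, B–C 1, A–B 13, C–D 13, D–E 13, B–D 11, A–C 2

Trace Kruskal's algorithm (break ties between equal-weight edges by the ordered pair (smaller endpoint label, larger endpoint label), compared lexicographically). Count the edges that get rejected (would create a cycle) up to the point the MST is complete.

Kruskal's algorithm — process edges by increasing weight (ties by edge label):
A–E (1): add. Components now {A,E} {B} {C} {D}
B–C (1): add. Components now {A,E} {B,C} {D}
A–C (2): add. Components now {A,B,C,E} {D}
C–E (6): skip — C and E already connected.
B–D (11): add. Components now {A,B,C,D,E}
Edges rejected before the tree was complete: 1.

1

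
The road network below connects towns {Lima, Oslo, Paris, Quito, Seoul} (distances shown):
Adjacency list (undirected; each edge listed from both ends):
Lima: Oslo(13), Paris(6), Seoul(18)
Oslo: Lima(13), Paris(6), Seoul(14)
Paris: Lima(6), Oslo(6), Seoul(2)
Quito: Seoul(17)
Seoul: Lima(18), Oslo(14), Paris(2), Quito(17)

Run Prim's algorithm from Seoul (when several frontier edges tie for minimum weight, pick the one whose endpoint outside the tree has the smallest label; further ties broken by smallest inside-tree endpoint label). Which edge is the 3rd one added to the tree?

Prim, starting at Seoul.
Step 1: frontier [Paris—Seoul 2, Oslo—Seoul 14, Quito—Seoul 17, Lima—Seoul 18] → take Paris—Seoul (2); add Paris.
Step 2: frontier [Lima—Paris 6, Oslo—Paris 6, Oslo—Seoul 14, Quito—Seoul 17, Lima—Seoul 18] → take Lima—Paris (6); add Lima.
Step 3: frontier [Lima—Oslo 13, Oslo—Paris 6, Oslo—Seoul 14, Quito—Seoul 17] → take Oslo—Paris (6); add Oslo.
Step 4: frontier [Quito—Seoul 17] → take Quito—Seoul (17); add Quito.
The 3rd edge added is Oslo—Paris.

Oslo-Paris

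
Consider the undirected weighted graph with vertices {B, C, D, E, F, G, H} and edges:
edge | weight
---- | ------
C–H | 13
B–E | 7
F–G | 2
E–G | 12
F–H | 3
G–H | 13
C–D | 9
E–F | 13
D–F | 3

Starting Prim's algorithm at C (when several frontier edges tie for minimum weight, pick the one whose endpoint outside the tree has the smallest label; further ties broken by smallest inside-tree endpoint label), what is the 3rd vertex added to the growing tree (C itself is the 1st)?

Prim, starting at C.
Step 1: cheapest edge leaving the tree is C–D (9); add D.
Step 2: cheapest edge leaving the tree is D–F (3); add F.
Step 3: cheapest edge leaving the tree is F–G (2); add G.
Step 4: cheapest edge leaving the tree is F–H (3); add H.
Step 5: cheapest edge leaving the tree is E–G (12); add E.
Step 6: cheapest edge leaving the tree is B–E (7); add B.
Vertex order: C, D, F, G, H, E, B. The 3rd vertex is F.

F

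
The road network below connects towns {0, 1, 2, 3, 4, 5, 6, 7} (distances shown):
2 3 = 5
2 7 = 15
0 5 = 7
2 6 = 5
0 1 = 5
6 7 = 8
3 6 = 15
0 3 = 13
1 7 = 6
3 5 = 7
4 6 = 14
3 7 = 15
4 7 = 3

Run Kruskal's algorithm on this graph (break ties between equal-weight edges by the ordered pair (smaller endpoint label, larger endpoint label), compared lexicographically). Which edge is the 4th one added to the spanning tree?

2-6

Sort edges by weight, then run Kruskal:
4 7 (3): add — endpoints in different components.
0 1 (5): add — endpoints in different components.
2 3 (5): add — endpoints in different components.
2 6 (5): add — endpoints in different components.
1 7 (6): add — endpoints in different components.
0 5 (7): add — endpoints in different components.
3 5 (7): add — endpoints in different components.
The 4th edge added is 2 6.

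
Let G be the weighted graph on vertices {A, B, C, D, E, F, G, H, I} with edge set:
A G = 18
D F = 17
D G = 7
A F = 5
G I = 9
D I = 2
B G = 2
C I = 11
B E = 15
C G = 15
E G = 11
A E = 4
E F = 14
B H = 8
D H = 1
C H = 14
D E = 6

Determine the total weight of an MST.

Kruskal: consider edges lightest-first.
D H (1): add — endpoints in different components.
B G (2): add — endpoints in different components.
D I (2): add — endpoints in different components.
A E (4): add — endpoints in different components.
A F (5): add — endpoints in different components.
D E (6): add — endpoints in different components.
D G (7): add — endpoints in different components.
B H (8): skip — B and H already connected.
G I (9): skip — G and I already connected.
C I (11): add — endpoints in different components.
MST edges: D H, B G, D I, A E, A F, D E, D G, C I; total weight 1+2+2+4+5+6+7+11 = 38.

38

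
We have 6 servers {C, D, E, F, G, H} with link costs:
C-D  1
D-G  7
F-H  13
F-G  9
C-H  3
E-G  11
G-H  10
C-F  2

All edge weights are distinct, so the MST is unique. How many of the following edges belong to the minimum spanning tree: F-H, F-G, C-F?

1

Kruskal's algorithm — process edges by increasing weight (ties by edge label):
C-D (1): add. Components now {C,D} {E} {F} {G} {H}
C-F (2): add. Components now {C,D,F} {E} {G} {H}
C-H (3): add. Components now {C,D,F,H} {E} {G}
D-G (7): add. Components now {C,D,F,G,H} {E}
F-G (9): skip — F and G already connected.
G-H (10): skip — G and H already connected.
E-G (11): add. Components now {C,D,E,F,G,H}
MST edge set: {C-D, C-F, C-H, D-G, E-G}.
Of the listed edges, {C-F} are in the MST → 1.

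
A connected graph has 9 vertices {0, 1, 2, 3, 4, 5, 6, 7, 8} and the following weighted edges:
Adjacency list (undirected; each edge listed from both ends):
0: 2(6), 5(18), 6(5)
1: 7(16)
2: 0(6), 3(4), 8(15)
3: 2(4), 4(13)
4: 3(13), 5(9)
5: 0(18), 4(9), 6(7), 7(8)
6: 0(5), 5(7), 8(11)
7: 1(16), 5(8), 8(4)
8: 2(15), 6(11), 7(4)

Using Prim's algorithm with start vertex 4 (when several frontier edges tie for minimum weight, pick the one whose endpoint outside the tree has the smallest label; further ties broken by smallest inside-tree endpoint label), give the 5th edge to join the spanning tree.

2-3

Prim's algorithm from 4:
Step 1: frontier [4 5 9, 3 4 13] → take 4 5 (9); add 5.
Step 2: frontier [3 4 13, 5 6 7, 5 7 8, 0 5 18] → take 5 6 (7); add 6.
Step 3: frontier [3 4 13, 5 7 8, 0 5 18, 0 6 5, 6 8 11] → take 0 6 (5); add 0.
Step 4: frontier [0 2 6, 3 4 13, 5 7 8, 6 8 11] → take 0 2 (6); add 2.
Step 5: frontier [2 3 4, 2 8 15, 3 4 13, 5 7 8, 6 8 11] → take 2 3 (4); add 3.
Step 6: frontier [2 8 15, 5 7 8, 6 8 11] → take 5 7 (8); add 7.
Step 7: frontier [2 8 15, 6 8 11, 7 8 4, 1 7 16] → take 7 8 (4); add 8.
Step 8: frontier [1 7 16] → take 1 7 (16); add 1.
The 5th edge added is 2 3.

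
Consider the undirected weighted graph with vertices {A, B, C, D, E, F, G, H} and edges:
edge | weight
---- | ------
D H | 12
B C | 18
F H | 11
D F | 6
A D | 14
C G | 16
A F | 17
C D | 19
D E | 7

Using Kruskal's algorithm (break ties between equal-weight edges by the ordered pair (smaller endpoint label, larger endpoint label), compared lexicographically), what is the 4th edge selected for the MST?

A-D

Kruskal's algorithm — process edges by increasing weight (ties by edge label):
D F (6): add — endpoints in different components.
D E (7): add — endpoints in different components.
F H (11): add — endpoints in different components.
D H (12): skip — D and H already connected.
A D (14): add — endpoints in different components.
C G (16): add — endpoints in different components.
A F (17): skip — A and F already connected.
B C (18): add — endpoints in different components.
C D (19): add — endpoints in different components.
The 4th edge added is A D.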